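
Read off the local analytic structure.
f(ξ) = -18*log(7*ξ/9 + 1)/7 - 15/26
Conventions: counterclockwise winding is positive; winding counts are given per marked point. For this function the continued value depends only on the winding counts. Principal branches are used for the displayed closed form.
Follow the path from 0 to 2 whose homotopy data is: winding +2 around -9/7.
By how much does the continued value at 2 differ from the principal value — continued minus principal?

The rational part is single-valued and drops out of the difference; each branch term changes only by its own monodromy.
(-18/7)*log(1 - ξ/(-9/7)): each positive loop around -9/7 adds 2*pi*i to the log, so winding +2 contributes (-18/7)*(2)*2*pi*i = -(72/7)*pi*i.
Summing the contributions at ξ = 2 gives -(72/7)*pi*i.

Continued minus principal equals -(72/7)*pi*i.


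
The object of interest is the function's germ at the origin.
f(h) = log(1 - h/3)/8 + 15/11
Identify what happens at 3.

The term (1/8)*log(1 - h/(3)) has argument 1 - 3/(3) = 0 at 3: a logarithmic (infinitely-sheeted) branch point; the remaining terms are analytic or single-valued there.

The point is a logarithmic branch point.


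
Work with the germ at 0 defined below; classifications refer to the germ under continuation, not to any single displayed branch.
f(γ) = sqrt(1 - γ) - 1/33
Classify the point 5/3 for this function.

The point is a regular point.

There is no denominator, hence no pole anywhere.
Branch term sqrt(1 - γ/(1)): argument at 5/3 is -2/3, nonzero, so 5/3 is not its branch point (a point on a principal cut is still regular for the continued germ).
So the germ continues analytically to 5/3.


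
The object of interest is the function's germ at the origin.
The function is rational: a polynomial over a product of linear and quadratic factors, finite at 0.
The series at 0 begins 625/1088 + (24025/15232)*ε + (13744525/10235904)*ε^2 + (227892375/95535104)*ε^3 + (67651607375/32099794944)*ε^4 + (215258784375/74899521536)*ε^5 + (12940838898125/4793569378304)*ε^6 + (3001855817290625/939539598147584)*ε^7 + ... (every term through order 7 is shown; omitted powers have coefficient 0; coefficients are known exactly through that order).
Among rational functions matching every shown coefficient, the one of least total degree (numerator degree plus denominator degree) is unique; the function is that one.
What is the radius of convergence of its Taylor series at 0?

No rational of total degree below 6 reproduces all 8 coefficients; solving the [2/4] Pade equations on them gives f(ε) = (-11*ε**2/24 + 13*ε/4 + 25/17)/(ε**2 + 3*ε/7 - 8/5)**2, whose expansion matches every shown term.
Denominator factor (ε**2 + 3*ε/7 - 8/5)^2: discriminant 1613/245, real irrational roots -3/14 + (1/70)*sqrt(8065) and -3/14 - (1/70)*sqrt(8065); poles of order 2, moduli -3/14 + (1/70)*sqrt(8065) and 3/14 + (1/70)*sqrt(8065).
The radius of convergence is the smallest modulus among the singular points: -3/14 + (1/70)*sqrt(8065).

The radius of convergence is -3/14 + (1/70)*sqrt(8065).


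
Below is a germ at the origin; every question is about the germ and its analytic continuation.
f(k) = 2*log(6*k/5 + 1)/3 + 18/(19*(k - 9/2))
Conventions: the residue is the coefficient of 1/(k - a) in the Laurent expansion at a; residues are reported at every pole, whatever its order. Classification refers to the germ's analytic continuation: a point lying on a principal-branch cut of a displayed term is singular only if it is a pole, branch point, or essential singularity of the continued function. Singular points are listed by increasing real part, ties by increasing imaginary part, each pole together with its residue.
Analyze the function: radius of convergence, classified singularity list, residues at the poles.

Radius of convergence at 0: 5/6.
At -5/6: a logarithmic branch point.
At 9/2: a pole of order 1; residue 18/19.

Denominator factor (k - 9/2): pole of order 1 at 9/2, modulus 9/2.
Branch term (2/3)*log(1 - k/(-5/6)): its argument vanishes at k = -5/6, a logarithmic branch point, modulus 5/6.
The radius of convergence is the smallest modulus among the singular points: 5/6.
The branch term is analytic at 9/2 and contributes nothing to the residue; only the rational part matters.
At the order-1 pole 9/2 set g(k) = (k - (9/2))*(rational part) = 18/19.
Simple pole: residue = g(a) at a = 9/2, which is 18/19.
List the singular points by increasing real part (a conjugate pair: the negative imaginary part first).


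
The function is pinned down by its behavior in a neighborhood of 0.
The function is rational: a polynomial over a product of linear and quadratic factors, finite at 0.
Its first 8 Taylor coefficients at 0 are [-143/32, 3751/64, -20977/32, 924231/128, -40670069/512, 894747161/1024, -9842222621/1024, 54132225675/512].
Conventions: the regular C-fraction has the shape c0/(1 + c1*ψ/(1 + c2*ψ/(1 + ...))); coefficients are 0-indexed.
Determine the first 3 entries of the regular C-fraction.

Taylor coefficients (read off): a_0 = -143/32, a_1 = 3751/64, a_2 = -20977/32.
c0 = a_0 = -143/32. Peel one level at a time: if S = 1 + c*ψ/S' with S'(0) = 1, then c is the ψ-coefficient of S and S' = c*ψ/(S - 1).
S_1 = c0/f = 1 + (341/26)*ψ + (17117/676)*ψ^2 + ...; c1 = 341/26.
S_2 = c1*ψ/(S_1 - 1) = 1 + (-17117/8866)*ψ + ...; c2 = -17117/8866.

The regular C-fraction coefficients are [-143/32, 341/26, -17117/8866].


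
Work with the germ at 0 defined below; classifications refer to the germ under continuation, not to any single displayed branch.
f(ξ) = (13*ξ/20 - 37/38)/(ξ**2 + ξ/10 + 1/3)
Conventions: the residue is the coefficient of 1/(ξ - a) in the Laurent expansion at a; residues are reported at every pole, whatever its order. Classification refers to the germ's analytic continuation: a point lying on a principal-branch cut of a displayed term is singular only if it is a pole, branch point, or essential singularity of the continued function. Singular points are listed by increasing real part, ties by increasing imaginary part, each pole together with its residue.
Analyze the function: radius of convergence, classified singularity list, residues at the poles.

Denominator factor (ξ**2 + ξ/10 + 1/3): discriminant -397/300, complex-conjugate roots (-1/20) + ((1/60)*sqrt(1191))*i and (-1/20) - ((1/60)*sqrt(1191))*i; poles of order 1, moduli (1/3)*sqrt(3) and (1/3)*sqrt(3).
The radius of convergence is the smallest modulus among the singular points: (1/3)*sqrt(3).
The factor ξ**2 + ξ/10 + 1/3 splits as (ξ - a)(ξ - a') with a = (-1/20) - ((1/60)*sqrt(1191))*i, a' = (-1/20) + ((1/60)*sqrt(1191))*i. At the order-1 pole a set g(ξ) = (ξ - a)*f(ξ) = [13*ξ/20 - 37/38] / (ξ - a').
Simple pole: residue = g(a) at a = (-1/20) - ((1/60)*sqrt(1191))*i, which is (13/40) - ((7647/301720)*sqrt(1191))*i.
The factor ξ**2 + ξ/10 + 1/3 splits as (ξ - a)(ξ - a') with a = (-1/20) + ((1/60)*sqrt(1191))*i, a' = (-1/20) - ((1/60)*sqrt(1191))*i. At the order-1 pole a set g(ξ) = (ξ - a)*f(ξ) = [13*ξ/20 - 37/38] / (ξ - a').
Simple pole: residue = g(a) at a = (-1/20) + ((1/60)*sqrt(1191))*i, which is (13/40) + ((7647/301720)*sqrt(1191))*i.
List the singular points by increasing real part (a conjugate pair: the negative imaginary part first).

Radius of convergence at 0: (1/3)*sqrt(3).
At (-1/20) - ((1/60)*sqrt(1191))*i: a pole of order 1; residue (13/40) - ((7647/301720)*sqrt(1191))*i.
At (-1/20) + ((1/60)*sqrt(1191))*i: a pole of order 1; residue (13/40) + ((7647/301720)*sqrt(1191))*i.


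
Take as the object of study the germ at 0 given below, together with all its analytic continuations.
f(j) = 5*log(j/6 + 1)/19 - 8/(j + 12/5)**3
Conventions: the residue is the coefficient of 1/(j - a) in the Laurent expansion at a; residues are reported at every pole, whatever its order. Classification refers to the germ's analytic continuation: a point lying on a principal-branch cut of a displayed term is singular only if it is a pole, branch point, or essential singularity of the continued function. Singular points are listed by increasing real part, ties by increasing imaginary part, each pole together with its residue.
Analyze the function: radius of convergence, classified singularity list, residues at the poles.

Denominator factor (j + 12/5)^3: pole of order 3 at -12/5, modulus 12/5.
Branch term (5/19)*log(1 - j/(-6)): its argument vanishes at j = -6, a logarithmic branch point, modulus 6.
The radius of convergence is the smallest modulus among the singular points: 12/5.
The branch term is analytic at -12/5 and contributes nothing to the residue; only the rational part matters.
At the order-3 pole -12/5 set g(j) = (j - (-12/5))^3*(rational part) = -8.
Order-3 pole: residue = g''(a)/2; g''(-12/5) = 0, so the residue is 0.
List the singular points by increasing real part (a conjugate pair: the negative imaginary part first).

Radius of convergence at 0: 12/5.
At -6: a logarithmic branch point.
At -12/5: a pole of order 3; residue 0.


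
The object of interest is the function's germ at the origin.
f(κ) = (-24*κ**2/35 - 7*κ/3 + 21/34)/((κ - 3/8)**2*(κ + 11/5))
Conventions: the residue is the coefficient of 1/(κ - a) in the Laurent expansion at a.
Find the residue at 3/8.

The residue is -3986312/3787413.

At the order-2 pole 3/8 set g(κ) = (κ - (3/8))^2*f(κ) = (-24*κ**2/35 - 7*κ/3 + 21/34)/(κ + 11/5).
Order-2 pole: residue = g'(a); g'(3/8) = -3986312/3787413, so the residue is -3986312/3787413.


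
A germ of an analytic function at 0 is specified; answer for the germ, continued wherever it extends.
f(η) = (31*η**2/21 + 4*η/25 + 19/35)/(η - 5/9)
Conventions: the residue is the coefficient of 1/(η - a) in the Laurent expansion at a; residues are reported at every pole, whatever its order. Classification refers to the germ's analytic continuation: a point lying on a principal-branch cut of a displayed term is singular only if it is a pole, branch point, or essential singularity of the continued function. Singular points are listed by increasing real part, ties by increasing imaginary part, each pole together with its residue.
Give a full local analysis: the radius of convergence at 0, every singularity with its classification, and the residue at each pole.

Denominator factor (η - 5/9): pole of order 1 at 5/9, modulus 5/9.
The radius of convergence is the smallest modulus among the singular points: 5/9.
At the order-1 pole 5/9 set g(η) = (η - (5/9))*f(η) = 31*η**2/21 + 4*η/25 + 19/35.
Simple pole: residue = g(a) at a = 5/9, which is 9248/8505.

Radius of convergence at 0: 5/9.
At 5/9: a pole of order 1; residue 9248/8505.


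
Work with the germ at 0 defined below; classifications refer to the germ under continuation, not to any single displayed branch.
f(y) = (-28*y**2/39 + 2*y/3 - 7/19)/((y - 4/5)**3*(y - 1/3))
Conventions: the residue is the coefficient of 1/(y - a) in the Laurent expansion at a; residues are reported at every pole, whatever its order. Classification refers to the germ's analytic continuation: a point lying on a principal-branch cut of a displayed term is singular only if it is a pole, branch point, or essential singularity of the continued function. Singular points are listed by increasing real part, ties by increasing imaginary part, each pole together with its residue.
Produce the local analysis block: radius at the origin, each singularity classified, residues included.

Radius of convergence at 0: 1/3.
At 1/3: a pole of order 1; residue 188375/84721.
At 4/5: a pole of order 3; residue -188375/84721.

Denominator factor (y - 1/3): pole of order 1 at 1/3, modulus 1/3.
Denominator factor (y - 4/5)^3: pole of order 3 at 4/5, modulus 4/5.
The radius of convergence is the smallest modulus among the singular points: 1/3.
At the order-1 pole 1/3 set g(y) = (y - (1/3))*f(y) = (-28*y**2/39 + 2*y/3 - 7/19)/(y - 4/5)**3.
Simple pole: residue = g(a) at a = 1/3, which is 188375/84721.
At the order-3 pole 4/5 set g(y) = (y - (4/5))^3*f(y) = (-28*y**2/39 + 2*y/3 - 7/19)/(y - 1/3).
Order-3 pole: residue = g''(a)/2; g''(4/5) = -376750/84721, so the residue is -188375/84721.
List the singular points by increasing real part (a conjugate pair: the negative imaginary part first).


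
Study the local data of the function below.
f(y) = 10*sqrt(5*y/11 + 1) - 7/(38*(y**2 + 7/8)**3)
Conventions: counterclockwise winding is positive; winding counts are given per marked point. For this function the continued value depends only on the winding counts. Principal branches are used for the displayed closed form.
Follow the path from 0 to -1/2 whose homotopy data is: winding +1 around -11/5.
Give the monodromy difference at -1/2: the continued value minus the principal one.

The rational part is single-valued and drops out of the difference; each branch term changes only by its own monodromy.
(10)*sqrt(1 - y/(-11/5)): winding +1 is odd, the square root flips sign, contributing -2*(10)*sqrt(1 - (-1/2)/(-11/5)) = -2*(10)*sqrt(17/22) = -(10/11)*sqrt(374).
Summing the contributions at y = -1/2 gives -(10/11)*sqrt(374).

Continued minus principal equals -(10/11)*sqrt(374).


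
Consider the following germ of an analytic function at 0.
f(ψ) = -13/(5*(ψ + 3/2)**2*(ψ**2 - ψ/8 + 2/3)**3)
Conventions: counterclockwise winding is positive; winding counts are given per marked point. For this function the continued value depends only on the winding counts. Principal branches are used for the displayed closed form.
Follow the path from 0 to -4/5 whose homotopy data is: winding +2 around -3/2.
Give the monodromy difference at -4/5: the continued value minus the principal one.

The function is rational, hence single-valued: continuing it around any pole returns the same value, so the difference is 0.

Continued minus principal equals 0.


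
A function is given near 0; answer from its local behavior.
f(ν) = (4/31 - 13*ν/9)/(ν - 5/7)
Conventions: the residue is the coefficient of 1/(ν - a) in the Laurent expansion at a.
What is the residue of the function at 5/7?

The residue is -1763/1953.

At the order-1 pole 5/7 set g(ν) = (ν - (5/7))*f(ν) = 4/31 - 13*ν/9.
Simple pole: residue = g(a) at a = 5/7, which is -1763/1953.


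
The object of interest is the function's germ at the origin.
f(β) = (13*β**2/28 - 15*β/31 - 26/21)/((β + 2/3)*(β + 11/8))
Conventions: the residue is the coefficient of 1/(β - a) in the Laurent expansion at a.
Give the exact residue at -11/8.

At the order-1 pole -11/8 set g(β) = (β - (-11/8))*f(β) = (13*β**2/28 - 15*β/31 - 26/21)/(β + 2/3).
Simple pole: residue = g(a) at a = -11/8, which is -50833/118048.

The residue is -50833/118048.


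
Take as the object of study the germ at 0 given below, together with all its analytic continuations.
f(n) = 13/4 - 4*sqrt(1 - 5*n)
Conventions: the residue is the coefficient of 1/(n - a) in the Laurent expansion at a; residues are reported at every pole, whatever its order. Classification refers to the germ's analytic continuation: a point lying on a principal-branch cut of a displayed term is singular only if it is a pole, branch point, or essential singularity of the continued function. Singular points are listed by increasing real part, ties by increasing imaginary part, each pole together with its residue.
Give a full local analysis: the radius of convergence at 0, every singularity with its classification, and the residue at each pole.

Radius of convergence at 0: 1/5.
At 1/5: an algebraic (square-root) branch point.

Branch term (-4)*sqrt(1 - n/(1/5)): its argument vanishes at n = 1/5, a square-root branch point, modulus 1/5.
The radius of convergence is the smallest modulus among the singular points: 1/5.


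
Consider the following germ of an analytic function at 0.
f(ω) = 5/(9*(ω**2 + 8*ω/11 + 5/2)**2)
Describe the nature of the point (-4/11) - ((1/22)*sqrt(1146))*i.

The point is a pole of order 2.

The denominator factor ω**2 + 8*ω/11 + 5/2 vanishes at (-4/11) - ((1/22)*sqrt(1146))*i and appears to the power 2; the numerator there equals 5/9, nonzero, and no other factor vanishes.
Hence a pole whose order is the multiplicity, 2.


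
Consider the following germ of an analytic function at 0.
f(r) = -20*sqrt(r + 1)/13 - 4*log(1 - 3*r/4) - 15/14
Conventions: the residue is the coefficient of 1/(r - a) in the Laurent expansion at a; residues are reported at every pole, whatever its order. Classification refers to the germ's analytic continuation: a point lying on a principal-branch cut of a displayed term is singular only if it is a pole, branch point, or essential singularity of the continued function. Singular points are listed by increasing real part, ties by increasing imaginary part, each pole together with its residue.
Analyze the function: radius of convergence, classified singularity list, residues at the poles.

Radius of convergence at 0: 1.
At -1: an algebraic (square-root) branch point.
At 4/3: a logarithmic branch point.

Branch term (-20/13)*sqrt(1 - r/(-1)): its argument vanishes at r = -1, a square-root branch point, modulus 1.
Branch term (-4)*log(1 - r/(4/3)): its argument vanishes at r = 4/3, a logarithmic branch point, modulus 4/3.
The radius of convergence is the smallest modulus among the singular points: 1.
List the singular points by increasing real part (a conjugate pair: the negative imaginary part first).


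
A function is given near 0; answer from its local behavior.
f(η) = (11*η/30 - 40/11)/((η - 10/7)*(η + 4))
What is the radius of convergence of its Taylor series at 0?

The radius of convergence is 10/7.

Denominator factor (η + 4): pole of order 1 at -4, modulus 4.
Denominator factor (η - 10/7): pole of order 1 at 10/7, modulus 10/7.
The radius of convergence is the smallest modulus among the singular points: 10/7.


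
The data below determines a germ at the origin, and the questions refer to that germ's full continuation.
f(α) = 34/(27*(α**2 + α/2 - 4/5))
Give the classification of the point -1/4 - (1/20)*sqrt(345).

The point is a pole of order 1.

The denominator factor α**2 + α/2 - 4/5 vanishes at -1/4 - (1/20)*sqrt(345) and appears to the power 1; the numerator there equals 34/27, nonzero, and no other factor vanishes.
Hence a pole whose order is the multiplicity, 1.


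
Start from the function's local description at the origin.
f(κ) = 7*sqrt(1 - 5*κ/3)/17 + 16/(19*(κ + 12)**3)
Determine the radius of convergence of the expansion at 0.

The radius of convergence is 3/5.

Denominator factor (κ + 12)^3: pole of order 3 at -12, modulus 12.
Branch term (7/17)*sqrt(1 - κ/(3/5)): its argument vanishes at κ = 3/5, a square-root branch point, modulus 3/5.
The radius of convergence is the smallest modulus among the singular points: 3/5.


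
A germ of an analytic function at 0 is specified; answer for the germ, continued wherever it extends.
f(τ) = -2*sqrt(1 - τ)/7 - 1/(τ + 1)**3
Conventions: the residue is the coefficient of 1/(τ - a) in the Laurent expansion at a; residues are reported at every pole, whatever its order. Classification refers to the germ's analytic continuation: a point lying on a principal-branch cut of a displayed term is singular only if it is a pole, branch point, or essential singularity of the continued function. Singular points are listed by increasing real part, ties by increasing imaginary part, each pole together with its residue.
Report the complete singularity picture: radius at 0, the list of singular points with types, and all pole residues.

Denominator factor (τ + 1)^3: pole of order 3 at -1, modulus 1.
Branch term (-2/7)*sqrt(1 - τ/(1)): its argument vanishes at τ = 1, a square-root branch point, modulus 1.
The radius of convergence is the smallest modulus among the singular points: 1.
The branch term is analytic at -1 and contributes nothing to the residue; only the rational part matters.
At the order-3 pole -1 set g(τ) = (τ - (-1))^3*(rational part) = -1.
Order-3 pole: residue = g''(a)/2; g''(-1) = 0, so the residue is 0.
List the singular points by increasing real part (a conjugate pair: the negative imaginary part first).

Radius of convergence at 0: 1.
At -1: a pole of order 3; residue 0.
At 1: an algebraic (square-root) branch point.


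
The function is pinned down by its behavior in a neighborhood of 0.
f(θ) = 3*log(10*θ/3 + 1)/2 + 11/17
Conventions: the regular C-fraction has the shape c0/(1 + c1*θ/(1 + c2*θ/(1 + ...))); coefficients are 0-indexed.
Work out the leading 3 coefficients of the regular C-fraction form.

The regular C-fraction coefficients are [11/17, -85/11, 310/33].

Taylor coefficients (expand at 0): a_0 = 11/17, a_1 = 5, a_2 = -25/3.
c0 = a_0 = 11/17. Peel one level at a time: if S = 1 + c*θ/S' with S'(0) = 1, then c is the θ-coefficient of S and S' = c*θ/(S - 1).
S_1 = c0/f = 1 + (-85/11)*θ + (26350/363)*θ^2 + ...; c1 = -85/11.
S_2 = c1*θ/(S_1 - 1) = 1 + (310/33)*θ + ...; c2 = 310/33.


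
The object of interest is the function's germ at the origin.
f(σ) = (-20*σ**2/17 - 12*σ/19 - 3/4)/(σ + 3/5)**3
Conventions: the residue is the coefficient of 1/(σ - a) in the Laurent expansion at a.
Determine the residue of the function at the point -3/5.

At the order-3 pole -3/5 set g(σ) = (σ - (-3/5))^3*f(σ) = -20*σ**2/17 - 12*σ/19 - 3/4.
Order-3 pole: residue = g''(a)/2; g''(-3/5) = -40/17, so the residue is -20/17.

The residue is -20/17.


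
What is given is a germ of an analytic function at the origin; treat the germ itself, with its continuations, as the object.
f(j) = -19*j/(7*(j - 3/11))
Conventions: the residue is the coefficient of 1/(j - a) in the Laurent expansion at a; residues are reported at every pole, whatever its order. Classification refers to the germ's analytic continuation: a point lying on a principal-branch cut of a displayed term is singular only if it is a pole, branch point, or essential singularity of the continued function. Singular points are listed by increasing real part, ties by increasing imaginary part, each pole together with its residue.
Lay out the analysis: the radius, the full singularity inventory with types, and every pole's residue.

Radius of convergence at 0: 3/11.
At 3/11: a pole of order 1; residue -57/77.

Denominator factor (j - 3/11): pole of order 1 at 3/11, modulus 3/11.
The radius of convergence is the smallest modulus among the singular points: 3/11.
At the order-1 pole 3/11 set g(j) = (j - (3/11))*f(j) = -19*j/7.
Simple pole: residue = g(a) at a = 3/11, which is -57/77.


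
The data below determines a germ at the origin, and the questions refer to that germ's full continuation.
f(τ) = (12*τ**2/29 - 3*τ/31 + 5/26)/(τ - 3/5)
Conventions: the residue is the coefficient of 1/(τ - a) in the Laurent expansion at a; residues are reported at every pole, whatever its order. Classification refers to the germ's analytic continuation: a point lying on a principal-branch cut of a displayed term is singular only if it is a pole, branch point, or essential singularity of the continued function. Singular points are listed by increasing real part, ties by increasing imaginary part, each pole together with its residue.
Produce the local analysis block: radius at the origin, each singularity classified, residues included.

Denominator factor (τ - 3/5): pole of order 1 at 3/5, modulus 3/5.
The radius of convergence is the smallest modulus among the singular points: 3/5.
At the order-1 pole 3/5 set g(τ) = (τ - (3/5))*f(τ) = 12*τ**2/29 - 3*τ/31 + 5/26.
Simple pole: residue = g(a) at a = 3/5, which is 165493/584350.

Radius of convergence at 0: 3/5.
At 3/5: a pole of order 1; residue 165493/584350.


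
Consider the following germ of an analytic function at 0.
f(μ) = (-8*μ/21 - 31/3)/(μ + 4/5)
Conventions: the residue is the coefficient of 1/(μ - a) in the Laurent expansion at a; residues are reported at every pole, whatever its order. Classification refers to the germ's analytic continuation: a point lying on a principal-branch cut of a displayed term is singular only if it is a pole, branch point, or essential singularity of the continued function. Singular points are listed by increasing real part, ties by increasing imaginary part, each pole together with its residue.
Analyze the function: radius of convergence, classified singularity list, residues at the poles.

Denominator factor (μ + 4/5): pole of order 1 at -4/5, modulus 4/5.
The radius of convergence is the smallest modulus among the singular points: 4/5.
At the order-1 pole -4/5 set g(μ) = (μ - (-4/5))*f(μ) = -8*μ/21 - 31/3.
Simple pole: residue = g(a) at a = -4/5, which is -351/35.

Radius of convergence at 0: 4/5.
At -4/5: a pole of order 1; residue -351/35.


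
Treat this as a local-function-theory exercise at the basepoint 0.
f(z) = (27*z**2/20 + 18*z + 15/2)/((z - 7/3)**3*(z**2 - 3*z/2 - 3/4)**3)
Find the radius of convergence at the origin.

Denominator factor (z - 7/3)^3: pole of order 3 at 7/3, modulus 7/3.
Denominator factor (z**2 - 3*z/2 - 3/4)^3: discriminant 21/4, real irrational roots 3/4 + (1/4)*sqrt(21) and 3/4 - (1/4)*sqrt(21); poles of order 3, moduli 3/4 + (1/4)*sqrt(21) and -3/4 + (1/4)*sqrt(21).
The radius of convergence is the smallest modulus among the singular points: -3/4 + (1/4)*sqrt(21).

The radius of convergence is -3/4 + (1/4)*sqrt(21).


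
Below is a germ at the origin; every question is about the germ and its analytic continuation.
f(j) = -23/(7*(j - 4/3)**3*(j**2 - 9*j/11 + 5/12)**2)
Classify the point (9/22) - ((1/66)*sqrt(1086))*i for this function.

The point is a pole of order 2.

The denominator factor j**2 - 9*j/11 + 5/12 vanishes at (9/22) - ((1/66)*sqrt(1086))*i and appears to the power 2; the numerator there equals -23/7, nonzero, and no other factor vanishes.
Hence a pole whose order is the multiplicity, 2.


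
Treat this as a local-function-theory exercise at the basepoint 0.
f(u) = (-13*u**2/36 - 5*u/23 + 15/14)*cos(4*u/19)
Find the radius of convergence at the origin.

The radius of convergence is infinite.

The factor cos(4*u/19) is entire and contributes no finite singular point.
The polynomial part has no poles.
No finite singular points: the Taylor series at 0 converges everywhere.


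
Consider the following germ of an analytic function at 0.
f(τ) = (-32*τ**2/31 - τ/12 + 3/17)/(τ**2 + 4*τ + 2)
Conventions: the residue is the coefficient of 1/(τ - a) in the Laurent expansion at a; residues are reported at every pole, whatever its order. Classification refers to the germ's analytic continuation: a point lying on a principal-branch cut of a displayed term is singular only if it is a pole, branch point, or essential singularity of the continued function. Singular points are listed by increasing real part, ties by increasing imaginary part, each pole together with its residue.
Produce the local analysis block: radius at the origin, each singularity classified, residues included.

Denominator factor (τ**2 + 4*τ + 2): discriminant 8, real irrational roots -2 + sqrt(2) and -2 - sqrt(2); poles of order 1, moduli 2 - sqrt(2) and 2 + sqrt(2).
The radius of convergence is the smallest modulus among the singular points: 2 - sqrt(2).
The factor τ**2 + 4*τ + 2 splits as (τ - a)(τ - a') with a = -2 - sqrt(2), a' = -2 + sqrt(2). At the order-1 pole a set g(τ) = (τ - a)*f(τ) = [-32*τ**2/31 - τ/12 + 3/17] / (τ - a').
Simple pole: residue = g(a) at a = -2 - sqrt(2), which is 1505/744 + (18499/12648)*sqrt(2).
The factor τ**2 + 4*τ + 2 splits as (τ - a)(τ - a') with a = -2 + sqrt(2), a' = -2 - sqrt(2). At the order-1 pole a set g(τ) = (τ - a)*f(τ) = [-32*τ**2/31 - τ/12 + 3/17] / (τ - a').
Simple pole: residue = g(a) at a = -2 + sqrt(2), which is 1505/744 - (18499/12648)*sqrt(2).
List the singular points by increasing real part (a conjugate pair: the negative imaginary part first).

Radius of convergence at 0: 2 - sqrt(2).
At -2 - sqrt(2): a pole of order 1; residue 1505/744 + (18499/12648)*sqrt(2).
At -2 + sqrt(2): a pole of order 1; residue 1505/744 - (18499/12648)*sqrt(2).


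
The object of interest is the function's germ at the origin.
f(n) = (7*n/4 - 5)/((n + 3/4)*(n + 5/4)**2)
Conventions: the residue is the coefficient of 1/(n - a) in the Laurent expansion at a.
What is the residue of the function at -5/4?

At the order-2 pole -5/4 set g(n) = (n - (-5/4))^2*f(n) = (7*n/4 - 5)/(n + 3/4).
Order-2 pole: residue = g'(a); g'(-5/4) = 101/4, so the residue is 101/4.

The residue is 101/4.


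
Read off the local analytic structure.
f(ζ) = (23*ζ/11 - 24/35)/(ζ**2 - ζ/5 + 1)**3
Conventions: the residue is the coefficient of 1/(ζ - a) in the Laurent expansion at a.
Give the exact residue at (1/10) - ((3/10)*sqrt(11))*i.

The residue is -((229375/8301447)*sqrt(11))*i.

The factor ζ**2 - ζ/5 + 1 splits as (ζ - a)(ζ - a') with a = (1/10) - ((3/10)*sqrt(11))*i, a' = (1/10) + ((3/10)*sqrt(11))*i. At the order-3 pole a set g(ζ) = (ζ - a)^3*f(ζ) = [23*ζ/11 - 24/35] / (ζ - a')^3.
Order-3 pole: residue = g''(a)/2; g''((1/10) - ((3/10)*sqrt(11))*i) = -((458750/8301447)*sqrt(11))*i, so the residue is -((229375/8301447)*sqrt(11))*i.


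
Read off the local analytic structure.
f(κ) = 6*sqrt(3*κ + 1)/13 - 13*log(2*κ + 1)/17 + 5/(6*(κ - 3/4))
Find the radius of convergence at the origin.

Denominator factor (κ - 3/4): pole of order 1 at 3/4, modulus 3/4.
Branch term (-13/17)*log(1 - κ/(-1/2)): its argument vanishes at κ = -1/2, a logarithmic branch point, modulus 1/2.
Branch term (6/13)*sqrt(1 - κ/(-1/3)): its argument vanishes at κ = -1/3, a square-root branch point, modulus 1/3.
The radius of convergence is the smallest modulus among the singular points: 1/3.

The radius of convergence is 1/3.


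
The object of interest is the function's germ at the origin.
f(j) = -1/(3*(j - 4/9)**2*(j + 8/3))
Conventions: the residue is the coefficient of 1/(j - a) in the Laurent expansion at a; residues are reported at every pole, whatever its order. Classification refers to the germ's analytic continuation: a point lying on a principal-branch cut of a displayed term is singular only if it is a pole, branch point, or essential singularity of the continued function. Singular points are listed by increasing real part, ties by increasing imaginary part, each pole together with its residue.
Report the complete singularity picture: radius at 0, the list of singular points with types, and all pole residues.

Denominator factor (j + 8/3): pole of order 1 at -8/3, modulus 8/3.
Denominator factor (j - 4/9)^2: pole of order 2 at 4/9, modulus 4/9.
The radius of convergence is the smallest modulus among the singular points: 4/9.
At the order-1 pole -8/3 set g(j) = (j - (-8/3))*f(j) = -1/(3*(j - 4/9)**2).
Simple pole: residue = g(a) at a = -8/3, which is -27/784.
At the order-2 pole 4/9 set g(j) = (j - (4/9))^2*f(j) = -1/(3*(j + 8/3)).
Order-2 pole: residue = g'(a); g'(4/9) = 27/784, so the residue is 27/784.
List the singular points by increasing real part (a conjugate pair: the negative imaginary part first).

Radius of convergence at 0: 4/9.
At -8/3: a pole of order 1; residue -27/784.
At 4/9: a pole of order 2; residue 27/784.


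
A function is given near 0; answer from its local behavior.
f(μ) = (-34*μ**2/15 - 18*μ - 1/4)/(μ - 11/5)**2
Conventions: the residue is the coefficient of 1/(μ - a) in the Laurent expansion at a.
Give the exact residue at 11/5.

At the order-2 pole 11/5 set g(μ) = (μ - (11/5))^2*f(μ) = -34*μ**2/15 - 18*μ - 1/4.
Order-2 pole: residue = g'(a); g'(11/5) = -2098/75, so the residue is -2098/75.

The residue is -2098/75.


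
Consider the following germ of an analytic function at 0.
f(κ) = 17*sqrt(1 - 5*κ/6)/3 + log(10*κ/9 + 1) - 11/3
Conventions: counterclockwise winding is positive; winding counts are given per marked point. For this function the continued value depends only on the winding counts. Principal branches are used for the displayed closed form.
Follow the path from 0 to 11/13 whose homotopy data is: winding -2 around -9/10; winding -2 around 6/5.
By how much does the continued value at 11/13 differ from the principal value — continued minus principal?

Continued minus principal equals -(4)*pi*i.

The rational part is single-valued and drops out of the difference; each branch term changes only by its own monodromy.
(17/3)*sqrt(1 - κ/(6/5)): winding -2 is even, the square root returns to the same sheet, contribution 0.
(1)*log(1 - κ/(-9/10)): each positive loop around -9/10 adds 2*pi*i to the log, so winding -2 contributes (1)*(-2)*2*pi*i = -(4)*pi*i.
Summing the contributions at κ = 11/13 gives -(4)*pi*i.


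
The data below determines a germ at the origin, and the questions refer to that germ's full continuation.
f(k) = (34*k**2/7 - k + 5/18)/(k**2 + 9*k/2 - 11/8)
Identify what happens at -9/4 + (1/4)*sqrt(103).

The point is a pole of order 1.

The denominator factor k**2 + 9*k/2 - 11/8 vanishes at -9/4 + (1/4)*sqrt(103) and appears to the power 1; the numerator there equals 14713/252 - (40/7)*sqrt(103), nonzero, and no other factor vanishes.
Hence a pole whose order is the multiplicity, 1.


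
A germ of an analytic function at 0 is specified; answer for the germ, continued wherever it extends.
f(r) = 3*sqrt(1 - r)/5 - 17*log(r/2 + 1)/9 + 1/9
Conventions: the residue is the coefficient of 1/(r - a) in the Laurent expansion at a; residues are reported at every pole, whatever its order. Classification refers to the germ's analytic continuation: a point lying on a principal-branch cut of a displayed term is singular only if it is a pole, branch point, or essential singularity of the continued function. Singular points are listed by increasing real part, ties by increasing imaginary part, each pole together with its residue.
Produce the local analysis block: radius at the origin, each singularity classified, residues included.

Branch term (-17/9)*log(1 - r/(-2)): its argument vanishes at r = -2, a logarithmic branch point, modulus 2.
Branch term (3/5)*sqrt(1 - r/(1)): its argument vanishes at r = 1, a square-root branch point, modulus 1.
The radius of convergence is the smallest modulus among the singular points: 1.
List the singular points by increasing real part (a conjugate pair: the negative imaginary part first).

Radius of convergence at 0: 1.
At -2: a logarithmic branch point.
At 1: an algebraic (square-root) branch point.


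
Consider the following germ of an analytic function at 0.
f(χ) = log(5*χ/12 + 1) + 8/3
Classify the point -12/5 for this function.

The term (1)*log(1 - χ/(-12/5)) has argument 1 - -12/5/(-12/5) = 0 at -12/5: a logarithmic (infinitely-sheeted) branch point; the remaining terms are analytic or single-valued there.

The point is a logarithmic branch point.


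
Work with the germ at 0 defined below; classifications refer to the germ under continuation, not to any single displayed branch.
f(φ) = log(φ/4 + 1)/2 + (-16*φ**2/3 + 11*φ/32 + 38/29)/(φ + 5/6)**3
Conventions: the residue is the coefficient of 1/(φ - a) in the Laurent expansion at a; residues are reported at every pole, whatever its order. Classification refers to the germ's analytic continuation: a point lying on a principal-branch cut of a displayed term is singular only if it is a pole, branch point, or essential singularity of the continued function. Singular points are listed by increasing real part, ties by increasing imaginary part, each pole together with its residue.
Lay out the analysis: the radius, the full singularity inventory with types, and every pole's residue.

Denominator factor (φ + 5/6)^3: pole of order 3 at -5/6, modulus 5/6.
Branch term (1/2)*log(1 - φ/(-4)): its argument vanishes at φ = -4, a logarithmic branch point, modulus 4.
The radius of convergence is the smallest modulus among the singular points: 5/6.
The branch term is analytic at -5/6 and contributes nothing to the residue; only the rational part matters.
At the order-3 pole -5/6 set g(φ) = (φ - (-5/6))^3*(rational part) = -16*φ**2/3 + 11*φ/32 + 38/29.
Order-3 pole: residue = g''(a)/2; g''(-5/6) = -32/3, so the residue is -16/3.
List the singular points by increasing real part (a conjugate pair: the negative imaginary part first).

Radius of convergence at 0: 5/6.
At -4: a logarithmic branch point.
At -5/6: a pole of order 3; residue -16/3.


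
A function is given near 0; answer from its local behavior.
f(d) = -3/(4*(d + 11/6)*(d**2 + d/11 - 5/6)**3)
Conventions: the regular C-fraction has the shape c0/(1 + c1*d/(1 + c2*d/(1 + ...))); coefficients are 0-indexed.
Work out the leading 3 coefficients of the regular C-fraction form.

The regular C-fraction coefficients are [972/1375, 12/55, 1887/110].

Taylor coefficients (expand at 0): a_0 = 972/1375, a_1 = -11664/75625, a_2 = 11144952/4159375.
c0 = a_0 = 972/1375. Peel one level at a time: if S = 1 + c*d/S' with S'(0) = 1, then c is the d-coefficient of S and S' = c*d/(S - 1).
S_1 = c0/f = 1 + (12/55)*d + (-11322/3025)*d^2 + ...; c1 = 12/55.
S_2 = c1*d/(S_1 - 1) = 1 + (1887/110)*d + ...; c2 = 1887/110.


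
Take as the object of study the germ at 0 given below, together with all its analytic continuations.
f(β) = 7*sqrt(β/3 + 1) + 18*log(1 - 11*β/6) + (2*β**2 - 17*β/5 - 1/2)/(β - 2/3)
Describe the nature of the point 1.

The point is a regular point.

Denominator factors: β - 2/3 = 1/3 at β = 1 — none vanishes.
Branch term log(1 - β/(6/11)): argument at 1 is -5/6, nonzero, so 1 is not its branch point (a point on a principal cut is still regular for the continued germ).
Branch term sqrt(1 - β/(-3)): argument at 1 is 4/3, nonzero, so 1 is not its branch point (a point on a principal cut is still regular for the continued germ).
So the germ continues analytically to 1.


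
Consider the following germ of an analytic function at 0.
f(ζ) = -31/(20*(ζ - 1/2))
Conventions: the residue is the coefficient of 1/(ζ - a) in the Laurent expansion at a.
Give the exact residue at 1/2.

At the order-1 pole 1/2 set g(ζ) = (ζ - (1/2))*f(ζ) = -31/20.
Simple pole: residue = g(a) at a = 1/2, which is -31/20.

The residue is -31/20.


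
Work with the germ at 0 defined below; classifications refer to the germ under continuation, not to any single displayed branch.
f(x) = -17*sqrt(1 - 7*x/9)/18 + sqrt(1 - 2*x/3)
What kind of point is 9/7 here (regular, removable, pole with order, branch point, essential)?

The term (-17/18)*sqrt(1 - x/(9/7)) has argument 1 - 9/7/(9/7) = 0 at 9/7: a square-root (algebraic, two-sheeted) branch point; the remaining terms are analytic or single-valued there.

The point is an algebraic (square-root) branch point.


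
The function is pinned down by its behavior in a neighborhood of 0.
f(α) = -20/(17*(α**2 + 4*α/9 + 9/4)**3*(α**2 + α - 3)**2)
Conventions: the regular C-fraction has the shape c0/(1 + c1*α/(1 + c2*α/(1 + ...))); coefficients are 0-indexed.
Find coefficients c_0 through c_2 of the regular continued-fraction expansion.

Taylor coefficients (expand at 0): a_0 = -1280/111537, a_1 = -2560/3011499, a_2 = 1383680/243931419.
c0 = a_0 = -1280/111537. Peel one level at a time: if S = 1 + c*α/S' with S'(0) = 1, then c is the α-coefficient of S and S' = c*α/(S - 1).
S_1 = c0/f = 1 + (-2/27)*α + (1093/2187)*α^2 + ...; c1 = -2/27.
S_2 = c1*α/(S_1 - 1) = 1 + (1093/162)*α + ...; c2 = 1093/162.

The regular C-fraction coefficients are [-1280/111537, -2/27, 1093/162].


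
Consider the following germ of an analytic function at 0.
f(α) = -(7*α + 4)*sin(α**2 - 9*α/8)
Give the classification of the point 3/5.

There is no denominator, hence no pole anywhere.
The factor -sin(α**2 - 9*α/8) is entire.
So the germ continues analytically to 3/5.

The point is a regular point.


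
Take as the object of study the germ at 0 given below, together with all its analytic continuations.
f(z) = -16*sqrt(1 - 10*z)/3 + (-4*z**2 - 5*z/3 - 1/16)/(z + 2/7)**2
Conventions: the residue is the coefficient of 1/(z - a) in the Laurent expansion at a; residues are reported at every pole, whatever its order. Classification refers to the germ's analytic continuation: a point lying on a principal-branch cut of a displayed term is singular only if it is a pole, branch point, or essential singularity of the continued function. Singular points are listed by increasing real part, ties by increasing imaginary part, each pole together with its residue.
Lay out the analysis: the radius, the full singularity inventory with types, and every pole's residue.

Denominator factor (z + 2/7)^2: pole of order 2 at -2/7, modulus 2/7.
Branch term (-16/3)*sqrt(1 - z/(1/10)): its argument vanishes at z = 1/10, a square-root branch point, modulus 1/10.
The radius of convergence is the smallest modulus among the singular points: 1/10.
The branch term is analytic at -2/7 and contributes nothing to the residue; only the rational part matters.
At the order-2 pole -2/7 set g(z) = (z - (-2/7))^2*(rational part) = -4*z**2 - 5*z/3 - 1/16.
Order-2 pole: residue = g'(a); g'(-2/7) = 13/21, so the residue is 13/21.
List the singular points by increasing real part (a conjugate pair: the negative imaginary part first).

Radius of convergence at 0: 1/10.
At -2/7: a pole of order 2; residue 13/21.
At 1/10: an algebraic (square-root) branch point.
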